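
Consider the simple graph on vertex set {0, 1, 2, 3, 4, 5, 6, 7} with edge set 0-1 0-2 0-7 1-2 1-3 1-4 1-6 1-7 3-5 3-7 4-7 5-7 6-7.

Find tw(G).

A width-2 tree decomposition is:
Bags: B1 = {1, 4, 7}  B2 = {0, 1, 7}  B3 = {1, 6, 7}  B4 = {1, 3, 7}  B5 = {0, 1, 2}  B6 = {3, 5, 7}
Tree: B1–B2, B1–B3, B3–B4, B2–B5, B4–B6
Every bag has size at most 3, so the width is 3 − 1 = 2 and tw(G) ≤ 2. Conversely, {0, 1, 2} is a clique of size 3, and the vertices of any clique must share a bag in every tree decomposition; so some bag has ≥ 3 vertices and tw(G) ≥ 2. The upper and lower bounds meet at 2, so that is the treewidth.

2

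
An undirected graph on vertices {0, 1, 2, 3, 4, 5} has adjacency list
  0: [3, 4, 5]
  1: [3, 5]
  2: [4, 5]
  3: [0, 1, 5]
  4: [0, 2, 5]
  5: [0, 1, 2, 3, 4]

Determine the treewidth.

A width-2 tree decomposition is:
Bags: B1 = {0, 3, 5}  B2 = {0, 4, 5}  B3 = {2, 4, 5}  B4 = {1, 3, 5}
Tree: B1–B2, B2–B3, B1–B4
The largest bag has 3 vertices, giving width 2; this decomposition certifies tw(G) ≤ 2. For the lower bound, the 3 vertices {0, 3, 5} are pairwise adjacent, and any tree decomposition puts a clique entirely inside one bag — forcing width ≥ 2. Hence tw(G) = 2 exactly.

2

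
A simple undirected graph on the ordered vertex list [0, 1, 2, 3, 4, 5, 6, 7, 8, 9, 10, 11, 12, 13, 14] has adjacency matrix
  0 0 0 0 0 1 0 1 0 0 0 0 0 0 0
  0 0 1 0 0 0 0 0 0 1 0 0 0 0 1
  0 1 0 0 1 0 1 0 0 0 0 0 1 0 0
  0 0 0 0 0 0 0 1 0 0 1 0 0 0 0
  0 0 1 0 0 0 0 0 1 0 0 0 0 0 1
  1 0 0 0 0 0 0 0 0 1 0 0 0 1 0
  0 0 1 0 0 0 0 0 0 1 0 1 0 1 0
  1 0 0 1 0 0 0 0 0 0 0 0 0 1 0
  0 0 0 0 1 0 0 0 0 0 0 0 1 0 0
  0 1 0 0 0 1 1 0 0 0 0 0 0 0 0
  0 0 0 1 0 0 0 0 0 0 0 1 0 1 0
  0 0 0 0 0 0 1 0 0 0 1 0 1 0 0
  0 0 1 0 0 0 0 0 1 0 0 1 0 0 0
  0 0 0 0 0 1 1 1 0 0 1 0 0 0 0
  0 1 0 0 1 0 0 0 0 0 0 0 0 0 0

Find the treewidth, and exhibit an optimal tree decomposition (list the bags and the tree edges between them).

Every bag has size at most 4, so the width is 4 − 1 = 3 and tw(G) ≤ 3. For the lower bound: the 4 vertex sets {0,3,7}, {10}, {13}, {5,6,9,11} are disjoint, each induces a connected subgraph, and every pair is joined by at least one edge of G. Contracting each set to a single vertex therefore yields K_{4} as a minor, and since treewidth is minor-monotone, tw(G) ≥ tw(K_{4}) = 3. Hence tw(G) = 3 exactly.

Treewidth 3.
One optimal decomposition is:
Bags: B1 = {0, 3, 7, 10}  B2 = {0, 7, 10, 13}  B3 = {0, 5, 10, 13}  B4 = {5, 10, 11, 13}  B5 = {5, 6, 11, 13}  B6 = {5, 6, 9, 11}  B7 = {6, 9, 11, 12}  B8 = {2, 6, 9, 12}  B9 = {1, 2, 9, 12}  B10 = {1, 2, 8, 12}  B11 = {1, 2, 4, 8}  B12 = {1, 4, 8, 14}
Tree: B1–B2, B2–B3, B3–B4, B4–B5, B5–B6, B6–B7, B7–B8, B8–B9, B9–B10, B10–B11, B11–B12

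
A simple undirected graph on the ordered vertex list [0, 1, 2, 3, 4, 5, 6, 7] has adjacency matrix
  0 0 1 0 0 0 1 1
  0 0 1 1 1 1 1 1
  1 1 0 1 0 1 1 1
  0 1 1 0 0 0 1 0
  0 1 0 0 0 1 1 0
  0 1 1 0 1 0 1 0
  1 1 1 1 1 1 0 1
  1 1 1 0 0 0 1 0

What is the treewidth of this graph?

3

A width-3 tree decomposition is:
Bags: B1 = {1, 2, 5, 6}  B2 = {1, 2, 6, 7}  B3 = {1, 4, 5, 6}  B4 = {1, 2, 3, 6}  B5 = {0, 2, 6, 7}
Tree: B1–B2, B1–B3, B2–B4, B2–B5
Each bag holds 4 vertices, so the decomposition has width 3, which upper-bounds the treewidth. Conversely, {0, 2, 6, 7} is a clique of size 4, and the vertices of any clique must share a bag in every tree decomposition; so some bag has ≥ 4 vertices and tw(G) ≥ 3. Combining the bounds, tw(G) = 3.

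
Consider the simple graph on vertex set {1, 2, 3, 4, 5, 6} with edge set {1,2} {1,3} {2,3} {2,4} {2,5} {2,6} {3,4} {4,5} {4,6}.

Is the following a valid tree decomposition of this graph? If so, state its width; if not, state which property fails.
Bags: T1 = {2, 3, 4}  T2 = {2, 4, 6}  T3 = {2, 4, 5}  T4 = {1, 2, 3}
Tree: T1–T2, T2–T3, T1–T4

Yes; width 2.

Checking the three conditions: (i) the bags cover all of {1, 2, 3, 4, 5, 6}; (ii) for each edge, some bag contains both endpoints; (iii) the bags containing any fixed vertex form a subtree. All hold, so the decomposition is valid with width 3 − 1 = 2.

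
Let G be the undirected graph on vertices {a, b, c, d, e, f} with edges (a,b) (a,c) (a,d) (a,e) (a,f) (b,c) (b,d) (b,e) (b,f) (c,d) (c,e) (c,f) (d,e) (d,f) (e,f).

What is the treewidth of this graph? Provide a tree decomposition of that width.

Treewidth 5.
One optimal decomposition is:
Bags: B1 = {a, b, c, d, e, f}
Tree: (single bag)

A single bag containing all 6 vertices is trivially a valid decomposition of width 5. Conversely, {a, b, c, d, e, f} is a clique of size 6, and the vertices of any clique must share a bag in every tree decomposition; so some bag has ≥ 6 vertices and tw(G) ≥ 5. Combining the bounds, tw(G) = 5.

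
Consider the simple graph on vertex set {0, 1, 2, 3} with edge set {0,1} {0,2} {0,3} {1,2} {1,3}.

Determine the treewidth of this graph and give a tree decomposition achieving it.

Treewidth 2.
Bags: B1 = {0, 1, 3}  B2 = {0, 1, 2}
Tree: B1–B2

Every bag has size at most 3, so the width is 3 − 1 = 2 and tw(G) ≤ 2. On the other hand G contains the 3-clique {0, 1, 2}. A clique must lie in a single bag of any decomposition, so no decomposition can have width below 2. The upper and lower bounds meet at 2, so that is the treewidth.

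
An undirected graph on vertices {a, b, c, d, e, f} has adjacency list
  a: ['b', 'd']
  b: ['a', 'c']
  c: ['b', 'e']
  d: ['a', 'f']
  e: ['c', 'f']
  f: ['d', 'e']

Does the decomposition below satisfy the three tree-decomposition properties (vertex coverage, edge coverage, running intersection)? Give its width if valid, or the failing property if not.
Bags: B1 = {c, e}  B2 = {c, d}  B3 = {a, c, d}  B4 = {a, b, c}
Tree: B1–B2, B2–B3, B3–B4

No — vertex f appears in no bag.

A tree decomposition must satisfy three properties: every vertex lies in some bag; for every edge, both endpoints lie together in some bag; and for every vertex, the bags containing it form a connected subtree. Here vertex f appears in no bag, so the decomposition is invalid.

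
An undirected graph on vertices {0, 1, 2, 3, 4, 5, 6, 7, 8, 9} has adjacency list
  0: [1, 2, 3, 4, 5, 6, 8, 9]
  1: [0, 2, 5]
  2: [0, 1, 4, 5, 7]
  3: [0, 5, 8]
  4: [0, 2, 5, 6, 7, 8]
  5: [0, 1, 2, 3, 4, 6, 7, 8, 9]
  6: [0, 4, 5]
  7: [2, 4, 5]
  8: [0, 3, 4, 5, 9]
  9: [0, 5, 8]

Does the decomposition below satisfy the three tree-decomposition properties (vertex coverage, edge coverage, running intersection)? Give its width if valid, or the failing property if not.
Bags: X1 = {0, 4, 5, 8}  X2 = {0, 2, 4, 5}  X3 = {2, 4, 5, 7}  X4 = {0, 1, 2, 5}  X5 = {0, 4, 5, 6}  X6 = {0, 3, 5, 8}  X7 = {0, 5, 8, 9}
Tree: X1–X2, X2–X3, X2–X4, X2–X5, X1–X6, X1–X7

Yes; width 3.

Every vertex of G appears in some bag (union = {0, 1, 2, 3, 4, 5, 6, 7, 8, 9}); every edge is covered by a bag; and for each vertex v the set of bags containing v is connected in the bag tree. The decomposition is therefore valid. The largest bag has 4 vertices, so the width is 3.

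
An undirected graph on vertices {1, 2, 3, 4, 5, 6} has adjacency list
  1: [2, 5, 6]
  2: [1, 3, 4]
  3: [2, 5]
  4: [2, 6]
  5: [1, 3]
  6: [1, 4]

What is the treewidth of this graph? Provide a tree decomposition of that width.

Every bag has size at most 3, so the width is 3 − 1 = 2 and tw(G) ≤ 2. Since 5–3–2–1–5 is a cycle in G, G is not acyclic. Forests are exactly the graphs of treewidth ≤ 1, so tw(G) ≥ 2. Hence tw(G) = 2 exactly.

Treewidth 2.
One such decomposition:
Bags: B1 = {1, 3, 5}  B2 = {1, 2, 3}  B3 = {1, 2, 6}  B4 = {2, 4, 6}
Tree: B1–B2, B2–B3, B3–B4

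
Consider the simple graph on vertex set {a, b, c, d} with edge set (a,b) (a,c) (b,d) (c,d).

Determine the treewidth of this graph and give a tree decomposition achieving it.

Treewidth 2.
One such decomposition:
Bags: B1 = {a, b, c}  B2 = {b, c, d}
Tree: B1–B2

Every bag has size at most 3, so the width is 3 − 1 = 2 and tw(G) ≤ 2. The edges b–a–c–d–b form a cycle, so G is not a tree and its treewidth is at least 2. Combining the bounds, tw(G) = 2.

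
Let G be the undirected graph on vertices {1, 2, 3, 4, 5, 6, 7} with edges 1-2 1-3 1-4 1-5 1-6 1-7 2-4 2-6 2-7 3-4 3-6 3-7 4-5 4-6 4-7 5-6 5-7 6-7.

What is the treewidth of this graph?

4

A width-4 tree decomposition is:
Bags: B1 = {1, 2, 4, 6, 7}  B2 = {1, 4, 5, 6, 7}  B3 = {1, 3, 4, 6, 7}
Tree: B1–B2, B2–B3
The largest bag has 5 vertices, giving width 4; this decomposition certifies tw(G) ≤ 4. Conversely, {1, 2, 4, 6, 7} is a clique of size 5, and the vertices of any clique must share a bag in every tree decomposition; so some bag has ≥ 5 vertices and tw(G) ≥ 4. Therefore the treewidth is 4.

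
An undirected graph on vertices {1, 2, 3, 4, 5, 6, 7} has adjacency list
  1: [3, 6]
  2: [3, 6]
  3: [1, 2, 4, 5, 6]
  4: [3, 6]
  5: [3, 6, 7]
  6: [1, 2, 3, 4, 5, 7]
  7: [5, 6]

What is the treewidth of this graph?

2

A width-2 tree decomposition is:
Bags: B1 = {3, 5, 6}  B2 = {5, 6, 7}  B3 = {2, 3, 6}  B4 = {1, 3, 6}  B5 = {3, 4, 6}
Tree: B1–B2, B1–B3, B1–B4, B1–B5
Each bag holds 3 vertices, so the decomposition has width 2, which upper-bounds the treewidth. On the other hand G contains the 3-clique {1, 3, 6}. A clique must lie in a single bag of any decomposition, so no decomposition can have width below 2. The upper and lower bounds meet at 2, so that is the treewidth.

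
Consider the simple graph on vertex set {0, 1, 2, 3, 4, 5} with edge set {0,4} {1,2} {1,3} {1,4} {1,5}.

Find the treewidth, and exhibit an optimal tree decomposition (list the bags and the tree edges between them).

The largest bag has 2 vertices, giving width 1; this decomposition certifies tw(G) ≤ 1. G has an edge, so its treewidth is at least 1. Hence tw(G) = 1 exactly.

Treewidth 1.
Bags: B1 = {1, 5}  B2 = {1, 4}  B3 = {1, 2}  B4 = {0, 4}  B5 = {1, 3}
Tree: B1–B2, B1–B3, B2–B4, B1–B5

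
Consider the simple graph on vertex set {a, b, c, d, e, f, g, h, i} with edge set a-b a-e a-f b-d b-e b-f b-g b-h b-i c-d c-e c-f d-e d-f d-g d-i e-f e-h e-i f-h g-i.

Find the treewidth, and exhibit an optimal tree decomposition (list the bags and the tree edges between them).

Treewidth 3.
One optimal decomposition is:
Bags: B1 = {b, d, e, i}  B2 = {b, d, e, f}  B3 = {c, d, e, f}  B4 = {b, e, f, h}  B5 = {b, d, g, i}  B6 = {a, b, e, f}
Tree: B1–B2, B2–B3, B2–B4, B1–B5, B4–B6

Every bag has size at most 4, so the width is 4 − 1 = 3 and tw(G) ≤ 3. Conversely, {c, d, e, f} is a clique of size 4, and the vertices of any clique must share a bag in every tree decomposition; so some bag has ≥ 4 vertices and tw(G) ≥ 3. Combining the bounds, tw(G) = 3.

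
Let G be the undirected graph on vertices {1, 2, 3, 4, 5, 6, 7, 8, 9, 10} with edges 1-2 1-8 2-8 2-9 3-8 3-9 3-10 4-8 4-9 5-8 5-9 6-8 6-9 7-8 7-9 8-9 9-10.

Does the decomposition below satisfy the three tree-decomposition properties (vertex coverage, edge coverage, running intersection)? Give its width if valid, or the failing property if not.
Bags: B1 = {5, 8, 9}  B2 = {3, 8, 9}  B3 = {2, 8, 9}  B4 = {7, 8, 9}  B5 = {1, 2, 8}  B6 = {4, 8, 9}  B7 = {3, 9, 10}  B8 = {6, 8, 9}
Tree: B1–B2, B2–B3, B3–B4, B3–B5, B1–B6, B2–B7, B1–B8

Every vertex of G appears in some bag (union = {1, 2, 3, 4, 5, 6, 7, 8, 9, 10}); every edge is covered by a bag; and for each vertex v the set of bags containing v is connected in the bag tree. The decomposition is therefore valid. The largest bag has 3 vertices, so the width is 2.

Yes; width 2.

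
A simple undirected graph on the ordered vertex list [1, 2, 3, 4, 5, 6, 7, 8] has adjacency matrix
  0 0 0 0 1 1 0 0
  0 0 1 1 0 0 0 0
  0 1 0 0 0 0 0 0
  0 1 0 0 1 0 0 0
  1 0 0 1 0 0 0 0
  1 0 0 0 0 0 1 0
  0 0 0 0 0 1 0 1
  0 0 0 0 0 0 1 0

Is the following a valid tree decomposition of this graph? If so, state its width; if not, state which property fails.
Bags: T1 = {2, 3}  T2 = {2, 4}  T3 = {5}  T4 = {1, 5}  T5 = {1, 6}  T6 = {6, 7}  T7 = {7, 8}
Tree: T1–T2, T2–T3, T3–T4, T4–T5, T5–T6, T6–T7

No — edge (4,5) lies in no bag.

A tree decomposition must satisfy three properties: every vertex lies in some bag; for every edge, both endpoints lie together in some bag; and for every vertex, the bags containing it form a connected subtree. Here edge (4,5) lies in no bag, so the decomposition is invalid.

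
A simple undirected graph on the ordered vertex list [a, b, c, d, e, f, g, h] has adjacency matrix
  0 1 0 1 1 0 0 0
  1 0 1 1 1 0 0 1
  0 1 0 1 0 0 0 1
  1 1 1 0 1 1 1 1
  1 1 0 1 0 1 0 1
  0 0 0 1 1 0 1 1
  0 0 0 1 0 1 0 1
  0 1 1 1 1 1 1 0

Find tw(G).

A width-3 tree decomposition is:
Bags: B1 = {d, e, f, h}  B2 = {b, d, e, h}  B3 = {a, b, d, e}  B4 = {b, c, d, h}  B5 = {d, f, g, h}
Tree: B1–B2, B2–B3, B2–B4, B1–B5
Every bag has size at most 4, so the width is 4 − 1 = 3 and tw(G) ≤ 3. For the lower bound, the 4 vertices {b, c, d, h} are pairwise adjacent, and any tree decomposition puts a clique entirely inside one bag — forcing width ≥ 3. Hence tw(G) = 3 exactly.

3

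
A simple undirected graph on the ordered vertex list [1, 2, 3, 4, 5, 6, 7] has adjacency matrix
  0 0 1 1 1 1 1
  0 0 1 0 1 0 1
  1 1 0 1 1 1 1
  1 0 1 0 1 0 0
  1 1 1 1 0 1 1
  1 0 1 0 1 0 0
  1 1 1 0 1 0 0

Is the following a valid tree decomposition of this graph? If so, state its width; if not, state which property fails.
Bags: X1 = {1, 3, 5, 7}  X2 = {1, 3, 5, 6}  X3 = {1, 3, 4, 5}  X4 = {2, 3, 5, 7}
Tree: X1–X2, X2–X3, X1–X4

Yes; width 3.

Checking the three conditions: (i) the bags cover all of {1, 2, 3, 4, 5, 6, 7}; (ii) for each edge, some bag contains both endpoints; (iii) the bags containing any fixed vertex form a subtree. All hold, so the decomposition is valid with width 4 − 1 = 3.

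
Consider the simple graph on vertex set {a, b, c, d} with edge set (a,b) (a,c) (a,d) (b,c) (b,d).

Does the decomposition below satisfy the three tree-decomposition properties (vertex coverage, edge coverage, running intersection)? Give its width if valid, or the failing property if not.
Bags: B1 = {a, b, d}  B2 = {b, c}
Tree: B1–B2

No — edge (a,c) lies in no bag.

A tree decomposition must satisfy three properties: every vertex lies in some bag; for every edge, both endpoints lie together in some bag; and for every vertex, the bags containing it form a connected subtree. Here edge (a,c) lies in no bag, so the decomposition is invalid.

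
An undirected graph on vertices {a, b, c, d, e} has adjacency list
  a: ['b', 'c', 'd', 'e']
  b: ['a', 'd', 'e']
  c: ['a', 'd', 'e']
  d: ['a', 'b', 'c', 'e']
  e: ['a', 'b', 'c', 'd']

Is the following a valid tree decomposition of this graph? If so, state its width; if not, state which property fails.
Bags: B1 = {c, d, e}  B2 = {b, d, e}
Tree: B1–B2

No — vertex a appears in no bag.

A tree decomposition must satisfy three properties: every vertex lies in some bag; for every edge, both endpoints lie together in some bag; and for every vertex, the bags containing it form a connected subtree. Here vertex a appears in no bag, so the decomposition is invalid.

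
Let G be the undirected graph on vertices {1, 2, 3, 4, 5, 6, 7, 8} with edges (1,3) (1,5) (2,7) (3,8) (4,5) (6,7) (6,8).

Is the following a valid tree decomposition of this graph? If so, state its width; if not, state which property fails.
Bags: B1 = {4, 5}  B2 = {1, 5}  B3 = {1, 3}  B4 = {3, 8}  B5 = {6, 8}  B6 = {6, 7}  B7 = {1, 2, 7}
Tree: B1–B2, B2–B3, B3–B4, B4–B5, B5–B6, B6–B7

No — bags containing vertex 1 are not connected in the tree.

A tree decomposition must satisfy three properties: every vertex lies in some bag; for every edge, both endpoints lie together in some bag; and for every vertex, the bags containing it form a connected subtree. Here bags containing vertex 1 are not connected in the tree, so the decomposition is invalid.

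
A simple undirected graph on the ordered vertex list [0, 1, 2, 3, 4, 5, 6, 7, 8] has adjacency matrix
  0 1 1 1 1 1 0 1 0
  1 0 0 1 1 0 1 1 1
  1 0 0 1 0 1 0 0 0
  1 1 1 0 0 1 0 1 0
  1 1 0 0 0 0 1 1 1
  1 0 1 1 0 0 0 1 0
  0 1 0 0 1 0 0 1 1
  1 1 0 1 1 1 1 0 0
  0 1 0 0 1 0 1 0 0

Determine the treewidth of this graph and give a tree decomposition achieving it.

The largest bag has 4 vertices, giving width 3; this decomposition certifies tw(G) ≤ 3. On the other hand G contains the 4-clique {0, 1, 3, 7}. A clique must lie in a single bag of any decomposition, so no decomposition can have width below 3. Hence tw(G) = 3 exactly.

Treewidth 3.
Bags: B1 = {0, 3, 5, 7}  B2 = {0, 1, 3, 7}  B3 = {0, 1, 4, 7}  B4 = {1, 4, 6, 7}  B5 = {1, 4, 6, 8}  B6 = {0, 2, 3, 5}
Tree: B1–B2, B2–B3, B3–B4, B4–B5, B1–B6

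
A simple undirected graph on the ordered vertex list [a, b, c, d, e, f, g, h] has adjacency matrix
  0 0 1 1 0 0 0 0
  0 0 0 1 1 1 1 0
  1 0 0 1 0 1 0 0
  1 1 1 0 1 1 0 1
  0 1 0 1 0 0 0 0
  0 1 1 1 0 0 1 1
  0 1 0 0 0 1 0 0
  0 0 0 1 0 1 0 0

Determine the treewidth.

A width-2 tree decomposition is:
Bags: B1 = {b, d, e}  B2 = {b, d, f}  B3 = {c, d, f}  B4 = {b, f, g}  B5 = {a, c, d}  B6 = {d, f, h}
Tree: B1–B2, B2–B3, B2–B4, B3–B5, B3–B6
Every bag has size at most 3, so the width is 3 − 1 = 2 and tw(G) ≤ 2. Conversely, {a, c, d} is a clique of size 3, and the vertices of any clique must share a bag in every tree decomposition; so some bag has ≥ 3 vertices and tw(G) ≥ 2. The upper and lower bounds meet at 2, so that is the treewidth.

2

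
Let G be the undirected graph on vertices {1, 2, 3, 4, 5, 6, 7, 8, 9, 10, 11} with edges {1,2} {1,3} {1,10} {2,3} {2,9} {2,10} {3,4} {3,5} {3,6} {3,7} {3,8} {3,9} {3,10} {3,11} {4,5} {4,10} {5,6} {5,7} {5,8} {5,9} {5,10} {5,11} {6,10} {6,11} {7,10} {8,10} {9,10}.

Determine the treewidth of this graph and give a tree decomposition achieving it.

Each bag holds 4 vertices, so the decomposition has width 3, which upper-bounds the treewidth. On the other hand G contains the 4-clique {1, 2, 3, 10}. A clique must lie in a single bag of any decomposition, so no decomposition can have width below 3. The upper and lower bounds meet at 3, so that is the treewidth.

Treewidth 3.
One such decomposition:
Bags: B1 = {3, 5, 6, 10}  B2 = {3, 5, 8, 10}  B3 = {3, 4, 5, 10}  B4 = {3, 5, 9, 10}  B5 = {2, 3, 9, 10}  B6 = {3, 5, 7, 10}  B7 = {3, 5, 6, 11}  B8 = {1, 2, 3, 10}
Tree: B1–B2, B2–B3, B2–B4, B4–B5, B4–B6, B1–B7, B5–B8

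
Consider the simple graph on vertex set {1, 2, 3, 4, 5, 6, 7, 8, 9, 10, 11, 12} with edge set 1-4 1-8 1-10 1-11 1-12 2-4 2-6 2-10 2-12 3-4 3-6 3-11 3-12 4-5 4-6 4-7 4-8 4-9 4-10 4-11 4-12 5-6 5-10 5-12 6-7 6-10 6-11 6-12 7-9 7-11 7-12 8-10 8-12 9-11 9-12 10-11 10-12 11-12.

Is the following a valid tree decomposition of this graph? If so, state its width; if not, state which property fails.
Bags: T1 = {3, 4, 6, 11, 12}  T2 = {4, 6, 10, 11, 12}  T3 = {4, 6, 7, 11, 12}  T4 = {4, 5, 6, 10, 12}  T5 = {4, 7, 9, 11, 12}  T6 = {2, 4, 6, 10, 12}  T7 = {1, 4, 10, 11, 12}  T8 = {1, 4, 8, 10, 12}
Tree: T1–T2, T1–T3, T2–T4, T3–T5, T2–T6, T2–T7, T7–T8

Yes; width 4.

Every vertex of G appears in some bag (union = {1, 2, 3, 4, 5, 6, 7, 8, 9, 10, 11, 12}); every edge is covered by a bag; and for each vertex v the set of bags containing v is connected in the bag tree. The decomposition is therefore valid. The largest bag has 5 vertices, so the width is 4.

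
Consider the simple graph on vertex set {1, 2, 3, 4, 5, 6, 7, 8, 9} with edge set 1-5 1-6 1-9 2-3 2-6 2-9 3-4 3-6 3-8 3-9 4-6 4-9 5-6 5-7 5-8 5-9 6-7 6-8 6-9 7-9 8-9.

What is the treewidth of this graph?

3

A width-3 tree decomposition is:
Bags: B1 = {3, 6, 8, 9}  B2 = {5, 6, 8, 9}  B3 = {5, 6, 7, 9}  B4 = {2, 3, 6, 9}  B5 = {3, 4, 6, 9}  B6 = {1, 5, 6, 9}
Tree: B1–B2, B2–B3, B1–B4, B4–B5, B3–B6
Every bag has size at most 4, so the width is 4 − 1 = 3 and tw(G) ≤ 3. Conversely, {1, 5, 6, 9} is a clique of size 4, and the vertices of any clique must share a bag in every tree decomposition; so some bag has ≥ 4 vertices and tw(G) ≥ 3. Combining the bounds, tw(G) = 3.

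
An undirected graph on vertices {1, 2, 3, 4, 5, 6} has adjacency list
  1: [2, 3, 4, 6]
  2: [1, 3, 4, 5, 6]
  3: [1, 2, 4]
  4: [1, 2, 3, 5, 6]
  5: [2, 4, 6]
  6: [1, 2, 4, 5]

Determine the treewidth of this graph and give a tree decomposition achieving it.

Each bag holds 4 vertices, so the decomposition has width 3, which upper-bounds the treewidth. For the lower bound, the 4 vertices {1, 2, 3, 4} are pairwise adjacent, and any tree decomposition puts a clique entirely inside one bag — forcing width ≥ 3. Therefore the treewidth is 3.

Treewidth 3.
One optimal decomposition is:
Bags: B1 = {2, 4, 5, 6}  B2 = {1, 2, 4, 6}  B3 = {1, 2, 3, 4}
Tree: B1–B2, B2–B3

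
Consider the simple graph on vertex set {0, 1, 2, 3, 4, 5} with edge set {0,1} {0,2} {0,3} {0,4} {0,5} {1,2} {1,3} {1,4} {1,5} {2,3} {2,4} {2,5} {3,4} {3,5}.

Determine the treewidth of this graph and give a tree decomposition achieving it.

Treewidth 4.
One optimal decomposition is:
Bags: B1 = {0, 1, 2, 3, 5}  B2 = {0, 1, 2, 3, 4}
Tree: B1–B2

Every bag has size at most 5, so the width is 5 − 1 = 4 and tw(G) ≤ 4. For the lower bound, the 5 vertices {0, 1, 2, 3, 4} are pairwise adjacent, and any tree decomposition puts a clique entirely inside one bag — forcing width ≥ 4. The upper and lower bounds meet at 4, so that is the treewidth.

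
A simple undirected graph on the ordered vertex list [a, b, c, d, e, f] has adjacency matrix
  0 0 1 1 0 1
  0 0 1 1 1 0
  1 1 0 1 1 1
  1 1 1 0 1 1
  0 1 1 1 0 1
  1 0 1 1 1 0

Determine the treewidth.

A width-3 tree decomposition is:
Bags: B1 = {b, c, d, e}  B2 = {c, d, e, f}  B3 = {a, c, d, f}
Tree: B1–B2, B2–B3
The largest bag has 4 vertices, giving width 3; this decomposition certifies tw(G) ≤ 3. On the other hand G contains the 4-clique {c, d, e, f}. A clique must lie in a single bag of any decomposition, so no decomposition can have width below 3. Combining the bounds, tw(G) = 3.

3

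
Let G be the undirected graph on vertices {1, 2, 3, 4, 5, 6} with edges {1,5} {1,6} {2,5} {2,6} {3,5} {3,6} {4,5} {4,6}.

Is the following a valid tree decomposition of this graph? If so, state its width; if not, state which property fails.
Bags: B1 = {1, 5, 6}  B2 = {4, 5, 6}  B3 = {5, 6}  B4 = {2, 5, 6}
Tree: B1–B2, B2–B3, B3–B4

A tree decomposition must satisfy three properties: every vertex lies in some bag; for every edge, both endpoints lie together in some bag; and for every vertex, the bags containing it form a connected subtree. Here vertex 3 appears in no bag, so the decomposition is invalid.

No — vertex 3 appears in no bag.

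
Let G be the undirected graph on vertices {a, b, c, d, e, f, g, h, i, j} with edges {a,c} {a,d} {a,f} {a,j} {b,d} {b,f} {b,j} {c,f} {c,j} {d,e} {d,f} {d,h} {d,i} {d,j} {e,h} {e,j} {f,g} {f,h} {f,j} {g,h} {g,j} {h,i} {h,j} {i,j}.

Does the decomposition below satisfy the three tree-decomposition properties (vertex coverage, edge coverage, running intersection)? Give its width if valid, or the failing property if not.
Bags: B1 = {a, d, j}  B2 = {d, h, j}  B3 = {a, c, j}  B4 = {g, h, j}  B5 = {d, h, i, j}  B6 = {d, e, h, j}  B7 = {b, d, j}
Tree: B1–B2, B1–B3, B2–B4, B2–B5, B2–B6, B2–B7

No — vertex f appears in no bag.

A tree decomposition must satisfy three properties: every vertex lies in some bag; for every edge, both endpoints lie together in some bag; and for every vertex, the bags containing it form a connected subtree. Here vertex f appears in no bag, so the decomposition is invalid.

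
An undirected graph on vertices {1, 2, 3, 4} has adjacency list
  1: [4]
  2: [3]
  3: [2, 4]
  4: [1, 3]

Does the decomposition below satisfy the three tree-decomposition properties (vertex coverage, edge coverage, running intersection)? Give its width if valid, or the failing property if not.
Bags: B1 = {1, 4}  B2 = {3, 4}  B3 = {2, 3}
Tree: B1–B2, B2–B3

Checking the three conditions: (i) the bags cover all of {1, 2, 3, 4}; (ii) for each edge, some bag contains both endpoints; (iii) the bags containing any fixed vertex form a subtree. All hold, so the decomposition is valid with width 2 − 1 = 1.

Yes; width 1.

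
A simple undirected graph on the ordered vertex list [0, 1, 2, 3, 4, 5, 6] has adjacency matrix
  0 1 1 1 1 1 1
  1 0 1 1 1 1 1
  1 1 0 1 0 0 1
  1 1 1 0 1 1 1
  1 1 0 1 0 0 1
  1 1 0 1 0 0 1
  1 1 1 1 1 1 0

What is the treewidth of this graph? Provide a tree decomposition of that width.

Every bag has size at most 5, so the width is 5 − 1 = 4 and tw(G) ≤ 4. For the lower bound, the 5 vertices {0, 1, 2, 3, 6} are pairwise adjacent, and any tree decomposition puts a clique entirely inside one bag — forcing width ≥ 4. Therefore the treewidth is 4.

Treewidth 4.
One such decomposition:
Bags: B1 = {0, 1, 3, 4, 6}  B2 = {0, 1, 2, 3, 6}  B3 = {0, 1, 3, 5, 6}
Tree: B1–B2, B1–B3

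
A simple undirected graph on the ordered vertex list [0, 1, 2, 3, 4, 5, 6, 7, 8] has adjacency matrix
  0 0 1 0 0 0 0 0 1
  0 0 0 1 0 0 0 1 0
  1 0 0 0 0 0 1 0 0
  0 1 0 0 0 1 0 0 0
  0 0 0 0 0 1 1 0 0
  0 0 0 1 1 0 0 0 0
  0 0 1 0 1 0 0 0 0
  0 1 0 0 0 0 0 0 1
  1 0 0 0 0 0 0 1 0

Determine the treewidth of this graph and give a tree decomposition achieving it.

Each bag holds 3 vertices, so the decomposition has width 2, which upper-bounds the treewidth. Since 3–5–4–6–2–0–8–7–1–3 is a cycle in G, G is not acyclic. Forests are exactly the graphs of treewidth ≤ 1, so tw(G) ≥ 2. Hence tw(G) = 2 exactly.

Treewidth 2.
One such decomposition:
Bags: B1 = {3, 4, 5}  B2 = {3, 4, 6}  B3 = {2, 3, 6}  B4 = {0, 2, 3}  B5 = {0, 3, 8}  B6 = {3, 7, 8}  B7 = {1, 3, 7}
Tree: B1–B2, B2–B3, B3–B4, B4–B5, B5–B6, B6–B7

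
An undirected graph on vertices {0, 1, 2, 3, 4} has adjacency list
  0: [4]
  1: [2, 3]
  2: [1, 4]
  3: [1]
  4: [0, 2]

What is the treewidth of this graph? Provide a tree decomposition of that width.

Treewidth 1.
One such decomposition:
Bags: B1 = {0, 4}  B2 = {2, 4}  B3 = {1, 2}  B4 = {1, 3}
Tree: B1–B2, B2–B3, B3–B4

The largest bag has 2 vertices, giving width 1; this decomposition certifies tw(G) ≤ 1. Any graph with an edge has treewidth ≥ 1, and G has the edge 0–4. Combining the bounds, tw(G) = 1.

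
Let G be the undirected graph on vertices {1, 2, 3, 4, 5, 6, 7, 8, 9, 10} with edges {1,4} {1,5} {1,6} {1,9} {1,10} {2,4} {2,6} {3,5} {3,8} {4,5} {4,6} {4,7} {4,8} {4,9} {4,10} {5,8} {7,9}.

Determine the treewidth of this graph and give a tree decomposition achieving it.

Every bag has size at most 3, so the width is 3 − 1 = 2 and tw(G) ≤ 2. Conversely, {3, 5, 8} is a clique of size 3, and the vertices of any clique must share a bag in every tree decomposition; so some bag has ≥ 3 vertices and tw(G) ≥ 2. Therefore the treewidth is 2.

Treewidth 2.
One optimal decomposition is:
Bags: B1 = {1, 4, 9}  B2 = {1, 4, 6}  B3 = {1, 4, 5}  B4 = {1, 4, 10}  B5 = {4, 5, 8}  B6 = {4, 7, 9}  B7 = {3, 5, 8}  B8 = {2, 4, 6}
Tree: B1–B2, B2–B3, B2–B4, B3–B5, B1–B6, B5–B7, B2–B8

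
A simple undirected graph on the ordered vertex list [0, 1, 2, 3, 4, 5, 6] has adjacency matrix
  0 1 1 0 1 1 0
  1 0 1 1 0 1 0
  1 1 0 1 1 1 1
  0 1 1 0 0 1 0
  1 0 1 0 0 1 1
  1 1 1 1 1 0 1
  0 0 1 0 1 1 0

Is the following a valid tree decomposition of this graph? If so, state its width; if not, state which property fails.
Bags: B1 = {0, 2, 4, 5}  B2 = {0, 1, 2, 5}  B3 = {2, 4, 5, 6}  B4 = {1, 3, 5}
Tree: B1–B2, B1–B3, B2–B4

No — edge (2,3) lies in no bag.

A tree decomposition must satisfy three properties: every vertex lies in some bag; for every edge, both endpoints lie together in some bag; and for every vertex, the bags containing it form a connected subtree. Here edge (2,3) lies in no bag, so the decomposition is invalid.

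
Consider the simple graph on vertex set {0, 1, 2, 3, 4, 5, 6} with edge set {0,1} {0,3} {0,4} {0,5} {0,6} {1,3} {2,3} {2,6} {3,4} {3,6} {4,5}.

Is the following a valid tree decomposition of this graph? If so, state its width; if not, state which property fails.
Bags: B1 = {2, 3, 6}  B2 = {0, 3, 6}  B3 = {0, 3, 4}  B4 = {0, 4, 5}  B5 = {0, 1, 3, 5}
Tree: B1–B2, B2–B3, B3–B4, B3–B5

No — bags containing vertex 5 are not connected in the tree.

A tree decomposition must satisfy three properties: every vertex lies in some bag; for every edge, both endpoints lie together in some bag; and for every vertex, the bags containing it form a connected subtree. Here bags containing vertex 5 are not connected in the tree, so the decomposition is invalid.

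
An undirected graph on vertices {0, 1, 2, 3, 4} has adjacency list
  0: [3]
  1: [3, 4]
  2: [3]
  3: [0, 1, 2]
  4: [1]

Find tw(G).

A width-1 tree decomposition is:
Bags: B1 = {1, 3}  B2 = {1, 4}  B3 = {2, 3}  B4 = {0, 3}
Tree: B1–B2, B1–B3, B3–B4
Every bag has size at most 2, so the width is 2 − 1 = 1 and tw(G) ≤ 1. Since G has at least one edge (e.g. 3–1), it is not an edgeless graph, so tw(G) ≥ 1. Therefore the treewidth is 1.

1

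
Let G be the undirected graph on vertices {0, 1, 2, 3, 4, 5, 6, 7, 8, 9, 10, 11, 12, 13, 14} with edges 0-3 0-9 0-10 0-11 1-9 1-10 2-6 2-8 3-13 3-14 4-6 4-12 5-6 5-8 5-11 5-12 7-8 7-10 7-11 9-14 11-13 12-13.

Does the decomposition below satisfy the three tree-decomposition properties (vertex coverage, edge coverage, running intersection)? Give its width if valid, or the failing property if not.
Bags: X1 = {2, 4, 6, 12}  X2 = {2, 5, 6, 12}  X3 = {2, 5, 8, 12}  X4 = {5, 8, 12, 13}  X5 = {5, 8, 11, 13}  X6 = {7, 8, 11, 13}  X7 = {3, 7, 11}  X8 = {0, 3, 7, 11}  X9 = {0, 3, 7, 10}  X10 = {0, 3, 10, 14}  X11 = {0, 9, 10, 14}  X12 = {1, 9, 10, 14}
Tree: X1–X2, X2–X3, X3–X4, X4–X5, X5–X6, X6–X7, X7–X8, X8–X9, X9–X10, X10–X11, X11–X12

A tree decomposition must satisfy three properties: every vertex lies in some bag; for every edge, both endpoints lie together in some bag; and for every vertex, the bags containing it form a connected subtree. Here edge (13,3) lies in no bag, so the decomposition is invalid.

No — edge (13,3) lies in no bag.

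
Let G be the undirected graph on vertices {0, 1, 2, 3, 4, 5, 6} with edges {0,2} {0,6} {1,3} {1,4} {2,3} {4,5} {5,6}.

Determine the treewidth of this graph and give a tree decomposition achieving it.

Treewidth 2.
Bags: B1 = {0, 2, 3}  B2 = {0, 3, 6}  B3 = {3, 5, 6}  B4 = {3, 4, 5}  B5 = {1, 3, 4}
Tree: B1–B2, B2–B3, B3–B4, B4–B5

Every bag has size at most 3, so the width is 3 − 1 = 2 and tw(G) ≤ 2. For the lower bound, G contains the cycle 3–2–0–6–5–4–1–3, so G is not a forest; only forests have treewidth ≤ 1, hence tw(G) ≥ 2. Hence tw(G) = 2 exactly.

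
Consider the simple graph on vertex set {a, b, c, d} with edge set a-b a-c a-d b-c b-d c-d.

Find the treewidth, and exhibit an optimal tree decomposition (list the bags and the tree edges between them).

Treewidth 3.
One such decomposition:
Bags: B1 = {a, b, c, d}
Tree: (single bag)

With just one bag of size 4, the width is 4 − 1 = 3, so tw(G) ≤ 3. On the other hand G contains the 4-clique {a, b, c, d}. A clique must lie in a single bag of any decomposition, so no decomposition can have width below 3. Therefore the treewidth is 3.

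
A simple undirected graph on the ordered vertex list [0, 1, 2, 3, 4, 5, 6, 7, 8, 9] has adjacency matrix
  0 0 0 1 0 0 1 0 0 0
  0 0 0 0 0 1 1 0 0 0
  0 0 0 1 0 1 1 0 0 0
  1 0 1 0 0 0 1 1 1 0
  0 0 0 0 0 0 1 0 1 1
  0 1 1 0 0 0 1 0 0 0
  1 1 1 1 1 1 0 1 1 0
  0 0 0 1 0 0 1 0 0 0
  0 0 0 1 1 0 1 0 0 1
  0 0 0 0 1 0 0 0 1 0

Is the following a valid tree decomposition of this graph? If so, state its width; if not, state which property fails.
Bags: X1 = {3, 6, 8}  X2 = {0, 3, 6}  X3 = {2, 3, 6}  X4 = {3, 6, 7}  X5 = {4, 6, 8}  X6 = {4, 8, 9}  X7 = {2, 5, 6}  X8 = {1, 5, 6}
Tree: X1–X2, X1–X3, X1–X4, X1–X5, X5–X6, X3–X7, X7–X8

Every vertex of G appears in some bag (union = {0, 1, 2, 3, 4, 5, 6, 7, 8, 9}); every edge is covered by a bag; and for each vertex v the set of bags containing v is connected in the bag tree. The decomposition is therefore valid. The largest bag has 3 vertices, so the width is 2.

Yes; width 2.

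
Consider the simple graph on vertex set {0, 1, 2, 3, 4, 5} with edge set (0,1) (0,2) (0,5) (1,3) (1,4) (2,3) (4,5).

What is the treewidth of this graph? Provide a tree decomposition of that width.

Treewidth 2.
One optimal decomposition is:
Bags: B1 = {0, 2, 3}  B2 = {0, 1, 3}  B3 = {0, 1, 5}  B4 = {1, 4, 5}
Tree: B1–B2, B2–B3, B3–B4

Every bag has size at most 3, so the width is 3 − 1 = 2 and tw(G) ≤ 2. For the lower bound, G contains the cycle 2–3–1–0–2, so G is not a forest; only forests have treewidth ≤ 1, hence tw(G) ≥ 2. The upper and lower bounds meet at 2, so that is the treewidth.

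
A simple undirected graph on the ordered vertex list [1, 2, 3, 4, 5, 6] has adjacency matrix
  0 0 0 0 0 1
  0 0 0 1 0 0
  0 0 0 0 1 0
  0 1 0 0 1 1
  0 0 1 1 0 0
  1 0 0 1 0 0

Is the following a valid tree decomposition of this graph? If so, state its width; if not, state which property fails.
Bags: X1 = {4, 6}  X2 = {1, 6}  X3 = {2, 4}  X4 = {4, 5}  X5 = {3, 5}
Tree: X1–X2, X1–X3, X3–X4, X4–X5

Yes; width 1.

Checking the three conditions: (i) the bags cover all of {1, 2, 3, 4, 5, 6}; (ii) for each edge, some bag contains both endpoints; (iii) the bags containing any fixed vertex form a subtree. All hold, so the decomposition is valid with width 2 − 1 = 1.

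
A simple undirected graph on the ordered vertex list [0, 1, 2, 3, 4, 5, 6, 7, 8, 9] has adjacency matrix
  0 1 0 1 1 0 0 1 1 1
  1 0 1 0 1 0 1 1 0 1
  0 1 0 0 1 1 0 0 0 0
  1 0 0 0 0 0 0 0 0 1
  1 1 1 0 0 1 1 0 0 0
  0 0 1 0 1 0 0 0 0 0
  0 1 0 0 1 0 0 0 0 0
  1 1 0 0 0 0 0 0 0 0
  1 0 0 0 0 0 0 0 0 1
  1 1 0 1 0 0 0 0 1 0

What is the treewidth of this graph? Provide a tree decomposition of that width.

Treewidth 2.
Bags: B1 = {0, 1, 4}  B2 = {0, 1, 9}  B3 = {1, 2, 4}  B4 = {0, 3, 9}  B5 = {2, 4, 5}  B6 = {1, 4, 6}  B7 = {0, 8, 9}  B8 = {0, 1, 7}
Tree: B1–B2, B1–B3, B2–B4, B3–B5, B3–B6, B2–B7, B1–B8

Every bag has size at most 3, so the width is 3 − 1 = 2 and tw(G) ≤ 2. On the other hand G contains the 3-clique {0, 8, 9}. A clique must lie in a single bag of any decomposition, so no decomposition can have width below 2. Combining the bounds, tw(G) = 2.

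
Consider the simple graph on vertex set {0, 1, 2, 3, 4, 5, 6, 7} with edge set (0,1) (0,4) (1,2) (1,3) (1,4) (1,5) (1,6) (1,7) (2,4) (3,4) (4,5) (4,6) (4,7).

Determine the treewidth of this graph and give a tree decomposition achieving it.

Treewidth 2.
One optimal decomposition is:
Bags: B1 = {1, 4, 5}  B2 = {1, 2, 4}  B3 = {1, 3, 4}  B4 = {1, 4, 7}  B5 = {1, 4, 6}  B6 = {0, 1, 4}
Tree: B1–B2, B2–B3, B1–B4, B2–B5, B2–B6

Every bag has size at most 3, so the width is 3 − 1 = 2 and tw(G) ≤ 2. Conversely, {0, 1, 4} is a clique of size 3, and the vertices of any clique must share a bag in every tree decomposition; so some bag has ≥ 3 vertices and tw(G) ≥ 2. Combining the bounds, tw(G) = 2.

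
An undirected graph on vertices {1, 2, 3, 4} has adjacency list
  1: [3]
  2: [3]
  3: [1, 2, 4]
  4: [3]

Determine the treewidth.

A width-1 tree decomposition is:
Bags: B1 = {2, 3}  B2 = {3, 4}  B3 = {1, 3}
Tree: B1–B2, B2–B3
Each bag holds 2 vertices, so the decomposition has width 1, which upper-bounds the treewidth. Since G has at least one edge (e.g. 3–2), it is not an edgeless graph, so tw(G) ≥ 1. Hence tw(G) = 1 exactly.

1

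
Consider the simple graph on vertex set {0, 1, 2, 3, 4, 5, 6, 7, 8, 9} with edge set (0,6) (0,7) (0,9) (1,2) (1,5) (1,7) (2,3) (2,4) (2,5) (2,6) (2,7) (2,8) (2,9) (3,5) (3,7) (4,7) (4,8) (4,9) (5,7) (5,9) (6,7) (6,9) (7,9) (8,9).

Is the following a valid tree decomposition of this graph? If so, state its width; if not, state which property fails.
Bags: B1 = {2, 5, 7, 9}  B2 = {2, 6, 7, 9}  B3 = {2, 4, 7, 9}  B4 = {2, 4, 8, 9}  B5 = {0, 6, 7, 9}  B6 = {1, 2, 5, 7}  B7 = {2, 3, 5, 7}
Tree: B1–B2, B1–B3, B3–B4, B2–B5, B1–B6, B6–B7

Yes; width 3.

Every vertex of G appears in some bag (union = {0, 1, 2, 3, 4, 5, 6, 7, 8, 9}); every edge is covered by a bag; and for each vertex v the set of bags containing v is connected in the bag tree. The decomposition is therefore valid. The largest bag has 4 vertices, so the width is 3.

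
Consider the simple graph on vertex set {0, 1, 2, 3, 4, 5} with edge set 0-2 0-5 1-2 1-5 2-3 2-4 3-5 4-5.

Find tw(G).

A width-2 tree decomposition is:
Bags: B1 = {0, 2, 5}  B2 = {1, 2, 5}  B3 = {2, 4, 5}  B4 = {2, 3, 5}
Tree: B1–B2, B2–B3, B3–B4
The largest bag has 3 vertices, giving width 2; this decomposition certifies tw(G) ≤ 2. The edges 5–0–2–1–5 form a cycle, so G is not a tree and its treewidth is at least 2. The upper and lower bounds meet at 2, so that is the treewidth.

2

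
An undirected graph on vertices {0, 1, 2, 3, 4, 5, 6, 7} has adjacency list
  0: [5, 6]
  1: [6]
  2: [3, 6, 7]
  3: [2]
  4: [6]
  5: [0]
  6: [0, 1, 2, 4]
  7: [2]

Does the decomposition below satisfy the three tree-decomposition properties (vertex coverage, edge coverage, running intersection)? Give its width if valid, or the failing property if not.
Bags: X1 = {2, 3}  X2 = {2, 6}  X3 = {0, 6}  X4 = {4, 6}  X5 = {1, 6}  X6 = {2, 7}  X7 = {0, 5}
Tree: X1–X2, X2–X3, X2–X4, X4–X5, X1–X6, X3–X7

Vertex coverage: the bags together contain {0, 1, 2, 3, 4, 5, 6, 7}, the full vertex set. Edge coverage: each edge of G has both endpoints in at least one bag. Running intersection: for every vertex, the bags containing it form a connected subtree. All three properties hold, so this is a valid tree decomposition of width max|bag| − 1 = 1, and hence tw(G) ≤ 1.

Yes; width 1.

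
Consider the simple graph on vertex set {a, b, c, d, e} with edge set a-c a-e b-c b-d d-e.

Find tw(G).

2

A width-2 tree decomposition is:
Bags: B1 = {a, b, c}  B2 = {a, b, d}  B3 = {a, d, e}
Tree: B1–B2, B2–B3
The largest bag has 3 vertices, giving width 2; this decomposition certifies tw(G) ≤ 2. For the lower bound, G contains the cycle a–c–b–d–e–a, so G is not a forest; only forests have treewidth ≤ 1, hence tw(G) ≥ 2. The upper and lower bounds meet at 2, so that is the treewidth.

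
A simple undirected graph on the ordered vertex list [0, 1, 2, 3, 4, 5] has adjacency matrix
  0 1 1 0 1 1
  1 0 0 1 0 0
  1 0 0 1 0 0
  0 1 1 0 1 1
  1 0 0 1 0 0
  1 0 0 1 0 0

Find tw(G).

2

A width-2 tree decomposition is:
Bags: B1 = {0, 3, 4}  B2 = {0, 3, 5}  B3 = {0, 2, 3}  B4 = {0, 1, 3}
Tree: B1–B2, B2–B3, B3–B4
Each bag holds 3 vertices, so the decomposition has width 2, which upper-bounds the treewidth. For the lower bound, G contains the cycle 4–3–5–0–4, so G is not a forest; only forests have treewidth ≤ 1, hence tw(G) ≥ 2. Therefore the treewidth is 2.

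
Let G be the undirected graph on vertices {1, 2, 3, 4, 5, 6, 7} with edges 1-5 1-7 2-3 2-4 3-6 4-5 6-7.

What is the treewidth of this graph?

2

A width-2 tree decomposition is:
Bags: B1 = {2, 3, 6}  B2 = {2, 6, 7}  B3 = {1, 2, 7}  B4 = {1, 2, 5}  B5 = {2, 4, 5}
Tree: B1–B2, B2–B3, B3–B4, B4–B5
Each bag holds 3 vertices, so the decomposition has width 2, which upper-bounds the treewidth. The edges 2–3–6–7–1–5–4–2 form a cycle, so G is not a tree and its treewidth is at least 2. Combining the bounds, tw(G) = 2.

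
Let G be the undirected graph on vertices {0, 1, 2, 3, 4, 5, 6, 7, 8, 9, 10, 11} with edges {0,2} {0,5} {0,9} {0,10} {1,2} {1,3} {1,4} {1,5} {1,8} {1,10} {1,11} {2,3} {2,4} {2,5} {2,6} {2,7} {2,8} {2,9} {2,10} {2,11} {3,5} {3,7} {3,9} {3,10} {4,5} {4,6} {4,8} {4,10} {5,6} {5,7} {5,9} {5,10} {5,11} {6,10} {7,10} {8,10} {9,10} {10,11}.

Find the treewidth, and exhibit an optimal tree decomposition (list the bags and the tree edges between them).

Every bag has size at most 5, so the width is 5 − 1 = 4 and tw(G) ≤ 4. Conversely, {1, 2, 4, 8, 10} is a clique of size 5, and the vertices of any clique must share a bag in every tree decomposition; so some bag has ≥ 5 vertices and tw(G) ≥ 4. Hence tw(G) = 4 exactly.

Treewidth 4.
One such decomposition:
Bags: B1 = {2, 3, 5, 7, 10}  B2 = {1, 2, 3, 5, 10}  B3 = {1, 2, 5, 10, 11}  B4 = {1, 2, 4, 5, 10}  B5 = {2, 4, 5, 6, 10}  B6 = {2, 3, 5, 9, 10}  B7 = {1, 2, 4, 8, 10}  B8 = {0, 2, 5, 9, 10}
Tree: B1–B2, B2–B3, B2–B4, B4–B5, B1–B6, B4–B7, B6–B8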